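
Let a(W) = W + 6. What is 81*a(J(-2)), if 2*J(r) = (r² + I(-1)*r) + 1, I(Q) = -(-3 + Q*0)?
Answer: 891/2 ≈ 445.50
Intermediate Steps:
I(Q) = 3 (I(Q) = -(-3 + 0) = -1*(-3) = 3)
J(r) = ½ + r²/2 + 3*r/2 (J(r) = ((r² + 3*r) + 1)/2 = (1 + r² + 3*r)/2 = ½ + r²/2 + 3*r/2)
a(W) = 6 + W
81*a(J(-2)) = 81*(6 + (½ + (½)*(-2)² + (3/2)*(-2))) = 81*(6 + (½ + (½)*4 - 3)) = 81*(6 + (½ + 2 - 3)) = 81*(6 - ½) = 81*(11/2) = 891/2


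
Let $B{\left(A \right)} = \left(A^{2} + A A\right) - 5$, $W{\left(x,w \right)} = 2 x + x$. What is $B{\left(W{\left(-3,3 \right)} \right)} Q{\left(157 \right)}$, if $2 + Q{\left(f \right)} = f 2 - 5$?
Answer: $48199$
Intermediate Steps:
$W{\left(x,w \right)} = 3 x$
$B{\left(A \right)} = -5 + 2 A^{2}$ ($B{\left(A \right)} = \left(A^{2} + A^{2}\right) - 5 = 2 A^{2} - 5 = -5 + 2 A^{2}$)
$Q{\left(f \right)} = -7 + 2 f$ ($Q{\left(f \right)} = -2 + \left(f 2 - 5\right) = -2 + \left(2 f - 5\right) = -2 + \left(-5 + 2 f\right) = -7 + 2 f$)
$B{\left(W{\left(-3,3 \right)} \right)} Q{\left(157 \right)} = \left(-5 + 2 \left(3 \left(-3\right)\right)^{2}\right) \left(-7 + 2 \cdot 157\right) = \left(-5 + 2 \left(-9\right)^{2}\right) \left(-7 + 314\right) = \left(-5 + 2 \cdot 81\right) 307 = \left(-5 + 162\right) 307 = 157 \cdot 307 = 48199$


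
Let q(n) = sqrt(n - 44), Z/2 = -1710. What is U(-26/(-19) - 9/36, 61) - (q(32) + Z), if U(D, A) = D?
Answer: 260005/76 - 2*I*sqrt(3) ≈ 3421.1 - 3.4641*I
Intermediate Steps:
Z = -3420 (Z = 2*(-1710) = -3420)
q(n) = sqrt(-44 + n)
U(-26/(-19) - 9/36, 61) - (q(32) + Z) = (-26/(-19) - 9/36) - (sqrt(-44 + 32) - 3420) = (-26*(-1/19) - 9*1/36) - (sqrt(-12) - 3420) = (26/19 - 1/4) - (2*I*sqrt(3) - 3420) = 85/76 - (-3420 + 2*I*sqrt(3)) = 85/76 + (3420 - 2*I*sqrt(3)) = 260005/76 - 2*I*sqrt(3)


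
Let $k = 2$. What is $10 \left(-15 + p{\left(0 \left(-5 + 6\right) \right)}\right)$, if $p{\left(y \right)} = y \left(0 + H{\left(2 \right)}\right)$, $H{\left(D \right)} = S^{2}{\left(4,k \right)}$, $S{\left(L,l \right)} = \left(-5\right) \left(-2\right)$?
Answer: $-150$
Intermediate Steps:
$S{\left(L,l \right)} = 10$
$H{\left(D \right)} = 100$ ($H{\left(D \right)} = 10^{2} = 100$)
$p{\left(y \right)} = 100 y$ ($p{\left(y \right)} = y \left(0 + 100\right) = y 100 = 100 y$)
$10 \left(-15 + p{\left(0 \left(-5 + 6\right) \right)}\right) = 10 \left(-15 + 100 \cdot 0 \left(-5 + 6\right)\right) = 10 \left(-15 + 100 \cdot 0 \cdot 1\right) = 10 \left(-15 + 100 \cdot 0\right) = 10 \left(-15 + 0\right) = 10 \left(-15\right) = -150$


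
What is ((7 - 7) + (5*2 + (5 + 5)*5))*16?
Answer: 960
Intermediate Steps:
((7 - 7) + (5*2 + (5 + 5)*5))*16 = (0 + (10 + 10*5))*16 = (0 + (10 + 50))*16 = (0 + 60)*16 = 60*16 = 960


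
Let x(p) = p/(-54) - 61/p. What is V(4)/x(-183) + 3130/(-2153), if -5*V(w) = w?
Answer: -1203566/721255 ≈ -1.6687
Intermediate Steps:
V(w) = -w/5
x(p) = -61/p - p/54 (x(p) = p*(-1/54) - 61/p = -p/54 - 61/p = -61/p - p/54)
V(4)/x(-183) + 3130/(-2153) = (-⅕*4)/(-61/(-183) - 1/54*(-183)) + 3130/(-2153) = -4/(5*(-61*(-1/183) + 61/18)) + 3130*(-1/2153) = -4/(5*(⅓ + 61/18)) - 3130/2153 = -4/(5*67/18) - 3130/2153 = -⅘*18/67 - 3130/2153 = -72/335 - 3130/2153 = -1203566/721255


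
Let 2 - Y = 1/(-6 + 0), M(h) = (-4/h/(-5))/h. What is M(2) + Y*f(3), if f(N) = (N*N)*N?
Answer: 587/10 ≈ 58.700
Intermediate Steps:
f(N) = N³ (f(N) = N²*N = N³)
M(h) = 4/(5*h²) (M(h) = (-4/h*(-⅕))/h = (4/(5*h))/h = 4/(5*h²))
Y = 13/6 (Y = 2 - 1/(-6 + 0) = 2 - 1/(-6) = 2 - 1*(-⅙) = 2 + ⅙ = 13/6 ≈ 2.1667)
M(2) + Y*f(3) = (⅘)/2² + (13/6)*3³ = (⅘)*(¼) + (13/6)*27 = ⅕ + 117/2 = 587/10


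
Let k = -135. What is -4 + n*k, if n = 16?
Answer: -2164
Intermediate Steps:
-4 + n*k = -4 + 16*(-135) = -4 - 2160 = -2164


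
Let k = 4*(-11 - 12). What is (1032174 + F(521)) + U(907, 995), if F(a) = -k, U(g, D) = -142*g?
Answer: 903472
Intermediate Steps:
k = -92 (k = 4*(-23) = -92)
F(a) = 92 (F(a) = -1*(-92) = 92)
(1032174 + F(521)) + U(907, 995) = (1032174 + 92) - 142*907 = 1032266 - 128794 = 903472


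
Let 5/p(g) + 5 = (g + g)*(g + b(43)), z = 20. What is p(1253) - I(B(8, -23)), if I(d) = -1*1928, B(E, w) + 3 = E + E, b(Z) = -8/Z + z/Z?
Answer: 260377616783/135050631 ≈ 1928.0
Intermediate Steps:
b(Z) = 12/Z (b(Z) = -8/Z + 20/Z = 12/Z)
B(E, w) = -3 + 2*E (B(E, w) = -3 + (E + E) = -3 + 2*E)
I(d) = -1928
p(g) = 5/(-5 + 2*g*(12/43 + g)) (p(g) = 5/(-5 + (g + g)*(g + 12/43)) = 5/(-5 + (2*g)*(g + 12*(1/43))) = 5/(-5 + (2*g)*(g + 12/43)) = 5/(-5 + (2*g)*(12/43 + g)) = 5/(-5 + 2*g*(12/43 + g)))
p(1253) - I(B(8, -23)) = 215/(-215 + 24*1253 + 86*1253²) - 1*(-1928) = 215/(-215 + 30072 + 86*1570009) + 1928 = 215/(-215 + 30072 + 135020774) + 1928 = 215/135050631 + 1928 = 260377616783/135050631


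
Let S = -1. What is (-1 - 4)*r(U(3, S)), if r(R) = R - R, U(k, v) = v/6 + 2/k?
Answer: 0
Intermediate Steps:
U(k, v) = 2/k + v/6 (U(k, v) = v*(⅙) + 2/k = v/6 + 2/k = 2/k + v/6)
r(R) = 0
(-1 - 4)*r(U(3, S)) = (-1 - 4)*0 = -5*0 = 0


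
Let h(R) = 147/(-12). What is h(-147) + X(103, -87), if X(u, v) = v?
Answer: -397/4 ≈ -99.250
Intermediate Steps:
h(R) = -49/4 (h(R) = 147*(-1/12) = -49/4)
h(-147) + X(103, -87) = -49/4 - 87 = -397/4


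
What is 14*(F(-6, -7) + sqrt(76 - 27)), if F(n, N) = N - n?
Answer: 84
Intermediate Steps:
14*(F(-6, -7) + sqrt(76 - 27)) = 14*((-7 - 1*(-6)) + sqrt(76 - 27)) = 14*((-7 + 6) + sqrt(49)) = 14*(-1 + 7) = 14*6 = 84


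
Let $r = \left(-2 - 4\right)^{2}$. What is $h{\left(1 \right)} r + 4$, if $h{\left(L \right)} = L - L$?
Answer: $4$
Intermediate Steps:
$r = 36$ ($r = \left(-6\right)^{2} = 36$)
$h{\left(L \right)} = 0$
$h{\left(1 \right)} r + 4 = 0 \cdot 36 + 4 = 0 + 4 = 4$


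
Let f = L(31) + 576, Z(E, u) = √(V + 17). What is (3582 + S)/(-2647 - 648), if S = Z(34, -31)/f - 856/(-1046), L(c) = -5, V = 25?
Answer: -1873814/1723285 - √42/1881445 ≈ -1.0874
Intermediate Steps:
Z(E, u) = √42 (Z(E, u) = √(25 + 17) = √42)
f = 571 (f = -5 + 576 = 571)
S = 428/523 + √42/571 (S = √42/571 - 856/(-1046) = √42*(1/571) - 856*(-1/1046) = √42/571 + 428/523 = 428/523 + √42/571 ≈ 0.82971)
(3582 + S)/(-2647 - 648) = (3582 + (428/523 + √42/571))/(-2647 - 648) = (1873814/523 + √42/571)/(-3295) = (1873814/523 + √42/571)*(-1/3295) = -1873814/1723285 - √42/1881445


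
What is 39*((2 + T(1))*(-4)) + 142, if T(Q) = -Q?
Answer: -14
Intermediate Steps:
39*((2 + T(1))*(-4)) + 142 = 39*((2 - 1*1)*(-4)) + 142 = 39*((2 - 1)*(-4)) + 142 = 39*(1*(-4)) + 142 = 39*(-4) + 142 = -156 + 142 = -14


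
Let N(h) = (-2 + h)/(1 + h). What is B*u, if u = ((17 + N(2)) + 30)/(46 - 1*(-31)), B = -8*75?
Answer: -28200/77 ≈ -366.23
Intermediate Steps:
N(h) = (-2 + h)/(1 + h)
B = -600
u = 47/77 (u = ((17 + (-2 + 2)/(1 + 2)) + 30)/(46 - 1*(-31)) = ((17 + 0/3) + 30)/(46 + 31) = ((17 + (⅓)*0) + 30)/77 = ((17 + 0) + 30)*(1/77) = (17 + 30)*(1/77) = 47*(1/77) = 47/77 ≈ 0.61039)
B*u = -600*47/77 = -28200/77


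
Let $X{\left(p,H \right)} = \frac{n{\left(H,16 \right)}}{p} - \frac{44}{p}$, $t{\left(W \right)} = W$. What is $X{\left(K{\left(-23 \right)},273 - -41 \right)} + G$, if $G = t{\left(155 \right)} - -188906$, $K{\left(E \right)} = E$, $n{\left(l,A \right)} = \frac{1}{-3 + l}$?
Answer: $\frac{1352367016}{7153} \approx 1.8906 \cdot 10^{5}$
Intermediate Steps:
$X{\left(p,H \right)} = - \frac{44}{p} + \frac{1}{p \left(-3 + H\right)}$ ($X{\left(p,H \right)} = \frac{1}{\left(-3 + H\right) p} - \frac{44}{p} = \frac{1}{p \left(-3 + H\right)} - \frac{44}{p} = - \frac{44}{p} + \frac{1}{p \left(-3 + H\right)}$)
$G = 189061$ ($G = 155 - -188906 = 155 + 188906 = 189061$)
$X{\left(K{\left(-23 \right)},273 - -41 \right)} + G = \frac{133 - 44 \left(273 - -41\right)}{\left(-23\right) \left(-3 + \left(273 - -41\right)\right)} + 189061 = - \frac{133 - 44 \left(273 + 41\right)}{23 \left(-3 + \left(273 + 41\right)\right)} + 189061 = - \frac{133 - 13816}{23 \left(-3 + 314\right)} + 189061 = - \frac{133 - 13816}{23 \cdot 311} + 189061 = \left(- \frac{1}{23}\right) \frac{1}{311} \left(-13683\right) + 189061 = \frac{13683}{7153} + 189061 = \frac{1352367016}{7153}$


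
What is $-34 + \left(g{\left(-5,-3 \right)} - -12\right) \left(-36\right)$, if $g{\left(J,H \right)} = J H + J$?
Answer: $-826$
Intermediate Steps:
$g{\left(J,H \right)} = J + H J$ ($g{\left(J,H \right)} = H J + J = J + H J$)
$-34 + \left(g{\left(-5,-3 \right)} - -12\right) \left(-36\right) = -34 + \left(- 5 \left(1 - 3\right) - -12\right) \left(-36\right) = -34 + \left(\left(-5\right) \left(-2\right) + 12\right) \left(-36\right) = -34 + \left(10 + 12\right) \left(-36\right) = -34 + 22 \left(-36\right) = -34 - 792 = -826$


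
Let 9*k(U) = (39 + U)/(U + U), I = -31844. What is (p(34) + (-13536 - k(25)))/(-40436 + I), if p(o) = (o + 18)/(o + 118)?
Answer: 115731091/617994000 ≈ 0.18727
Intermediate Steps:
k(U) = (39 + U)/(18*U) (k(U) = ((39 + U)/(U + U))/9 = ((39 + U)/((2*U)))/9 = ((39 + U)*(1/(2*U)))/9 = ((39 + U)/(2*U))/9 = (39 + U)/(18*U))
p(o) = (18 + o)/(118 + o)
(p(34) + (-13536 - k(25)))/(-40436 + I) = ((18 + 34)/(118 + 34) + (-13536 - (39 + 25)/(18*25)))/(-40436 - 31844) = (52/152 + (-13536 - 64/(18*25)))/(-72280) = ((1/152)*52 + (-13536 - 1*32/225))*(-1/72280) = (13/38 + (-13536 - 32/225))*(-1/72280) = (13/38 - 3045632/225)*(-1/72280) = -115731091/8550*(-1/72280) = 115731091/617994000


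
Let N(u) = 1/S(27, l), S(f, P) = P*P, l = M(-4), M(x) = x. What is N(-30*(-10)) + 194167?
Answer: 3106673/16 ≈ 1.9417e+5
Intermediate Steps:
l = -4
S(f, P) = P²
N(u) = 1/16 (N(u) = 1/((-4)²) = 1/16)
N(-30*(-10)) + 194167 = 1/16 + 194167 = 3106673/16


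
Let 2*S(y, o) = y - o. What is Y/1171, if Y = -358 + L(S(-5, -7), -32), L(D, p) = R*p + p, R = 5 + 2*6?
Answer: -934/1171 ≈ -0.79761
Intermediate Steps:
R = 17 (R = 5 + 12 = 17)
S(y, o) = y/2 - o/2 (S(y, o) = (y - o)/2 = y/2 - o/2)
L(D, p) = 18*p (L(D, p) = 17*p + p = 18*p)
Y = -934 (Y = -358 + 18*(-32) = -358 - 576 = -934)
Y/1171 = -934/1171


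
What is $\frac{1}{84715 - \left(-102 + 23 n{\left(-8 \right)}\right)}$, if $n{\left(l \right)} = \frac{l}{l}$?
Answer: $\frac{1}{84794} \approx 1.1793 \cdot 10^{-5}$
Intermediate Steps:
$n{\left(l \right)} = 1$
$\frac{1}{84715 - \left(-102 + 23 n{\left(-8 \right)}\right)} = \frac{1}{84715 + \left(102 - 23\right)} = \frac{1}{84715 + 79} = \frac{1}{84794}$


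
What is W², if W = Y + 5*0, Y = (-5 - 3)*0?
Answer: 0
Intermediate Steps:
Y = 0 (Y = -8*0 = 0)
W = 0 (W = 0 + 5*0 = 0 + 0 = 0)
W² = 0² = 0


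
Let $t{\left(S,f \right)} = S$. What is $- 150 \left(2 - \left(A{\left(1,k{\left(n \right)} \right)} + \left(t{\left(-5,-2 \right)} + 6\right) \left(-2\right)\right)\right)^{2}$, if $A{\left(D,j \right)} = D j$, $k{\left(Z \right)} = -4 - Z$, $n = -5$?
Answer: $-1350$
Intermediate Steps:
$- 150 \left(2 - \left(A{\left(1,k{\left(n \right)} \right)} + \left(t{\left(-5,-2 \right)} + 6\right) \left(-2\right)\right)\right)^{2} = - 150 \left(2 - \left(1 \left(-4 - -5\right) + \left(-5 + 6\right) \left(-2\right)\right)\right)^{2} = - 150 \left(2 - \left(1 \left(-4 + 5\right) + 1 \left(-2\right)\right)\right)^{2} = - 150 \left(2 - \left(1 \cdot 1 - 2\right)\right)^{2} = - 150 \left(2 - \left(1 - 2\right)\right)^{2} = - 150 \left(2 - -1\right)^{2} = - 150 \left(2 + 1\right)^{2} = - 150 \cdot 3^{2} = \left(-150\right) 9 = -1350$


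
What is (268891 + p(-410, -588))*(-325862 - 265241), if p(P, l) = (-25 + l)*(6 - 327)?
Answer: -275255387392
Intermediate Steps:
p(P, l) = 8025 - 321*l (p(P, l) = (-25 + l)*(-321) = 8025 - 321*l)
(268891 + p(-410, -588))*(-325862 - 265241) = (268891 + (8025 - 321*(-588)))*(-325862 - 265241) = (268891 + (8025 + 188748))*(-591103) = (268891 + 196773)*(-591103) = 465664*(-591103) = -275255387392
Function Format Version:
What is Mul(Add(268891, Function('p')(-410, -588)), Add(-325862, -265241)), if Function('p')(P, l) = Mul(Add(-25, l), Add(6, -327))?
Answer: -275255387392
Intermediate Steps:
Function('p')(P, l) = Add(8025, Mul(-321, l)) (Function('p')(P, l) = Mul(Add(-25, l), -321) = Add(8025, Mul(-321, l)))
Mul(Add(268891, Function('p')(-410, -588)), Add(-325862, -265241)) = Mul(Add(268891, Add(8025, Mul(-321, -588))), Add(-325862, -265241)) = Mul(Add(268891, Add(8025, 188748)), -591103) = Mul(Add(268891, 196773), -591103) = Mul(465664, -591103) = -275255387392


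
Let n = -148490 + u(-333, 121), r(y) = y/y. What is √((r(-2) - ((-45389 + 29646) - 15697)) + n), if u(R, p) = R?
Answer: I*√117382 ≈ 342.61*I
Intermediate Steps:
r(y) = 1
n = -148823 (n = -148490 - 333 = -148823)
√((r(-2) - ((-45389 + 29646) - 15697)) + n) = √((1 - ((-45389 + 29646) - 15697)) - 148823) = √((1 - (-15743 - 15697)) - 148823) = √((1 - 1*(-31440)) - 148823) = √((1 + 31440) - 148823) = √(31441 - 148823) = √(-117382) = I*√117382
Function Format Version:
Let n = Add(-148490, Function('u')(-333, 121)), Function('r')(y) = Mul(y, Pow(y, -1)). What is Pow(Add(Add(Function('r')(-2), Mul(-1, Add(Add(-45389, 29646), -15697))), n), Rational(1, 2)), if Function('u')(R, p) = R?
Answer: Mul(I, Pow(117382, Rational(1, 2))) ≈ Mul(342.61, I)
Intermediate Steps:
Function('r')(y) = 1
n = -148823 (n = Add(-148490, -333) = -148823)
Pow(Add(Add(Function('r')(-2), Mul(-1, Add(Add(-45389, 29646), -15697))), n), Rational(1, 2)) = Pow(Add(Add(1, Mul(-1, Add(Add(-45389, 29646), -15697))), -148823), Rational(1, 2)) = Pow(Add(Add(1, Mul(-1, Add(-15743, -15697))), -148823), Rational(1, 2)) = Pow(Add(Add(1, Mul(-1, -31440)), -148823), Rational(1, 2)) = Pow(Add(Add(1, 31440), -148823), Rational(1, 2)) = Pow(Add(31441, -148823), Rational(1, 2)) = Pow(-117382, Rational(1, 2)) = Mul(I, Pow(117382, Rational(1, 2)))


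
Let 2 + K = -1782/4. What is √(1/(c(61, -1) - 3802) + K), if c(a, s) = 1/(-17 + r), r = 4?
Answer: I*√4373023279114/98854 ≈ 21.154*I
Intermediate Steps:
c(a, s) = -1/13 (c(a, s) = 1/(-17 + 4) = 1/(-13) = -1/13)
K = -895/2 (K = -2 - 1782/4 = -2 - 22*81/4 = -2 - 891/2 = -895/2 ≈ -447.50)
√(1/(c(61, -1) - 3802) + K) = √(1/(-1/13 - 3802) - 895/2) = √(1/(-49427/13) - 895/2) = √(-13/49427 - 895/2) = √(-44237191/98854) = I*√4373023279114/98854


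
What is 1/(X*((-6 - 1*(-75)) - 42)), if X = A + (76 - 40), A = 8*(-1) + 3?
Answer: 1/837 ≈ 0.0011947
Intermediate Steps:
A = -5 (A = -8 + 3 = -5)
X = 31 (X = -5 + (76 - 40) = -5 + 36 = 31)
1/(X*((-6 - 1*(-75)) - 42)) = 1/(31*((-6 - 1*(-75)) - 42)) = 1/(31*((-6 + 75) - 42)) = 1/(31*(69 - 42)) = 1/(31*27) = 1/837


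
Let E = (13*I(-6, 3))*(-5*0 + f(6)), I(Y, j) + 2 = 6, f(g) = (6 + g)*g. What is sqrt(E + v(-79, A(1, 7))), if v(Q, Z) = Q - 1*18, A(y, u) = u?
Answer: sqrt(3647) ≈ 60.390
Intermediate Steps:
f(g) = g*(6 + g)
v(Q, Z) = -18 + Q (v(Q, Z) = Q - 18 = -18 + Q)
I(Y, j) = 4 (I(Y, j) = -2 + 6 = 4)
E = 3744 (E = (13*4)*(-5*0 + 6*(6 + 6)) = 52*(0 + 6*12) = 52*(0 + 72) = 52*72 = 3744)
sqrt(E + v(-79, A(1, 7))) = sqrt(3744 + (-18 - 79)) = sqrt(3744 - 97) = sqrt(3647)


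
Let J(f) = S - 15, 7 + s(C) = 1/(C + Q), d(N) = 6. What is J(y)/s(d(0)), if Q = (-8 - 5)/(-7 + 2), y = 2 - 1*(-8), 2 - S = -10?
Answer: 129/296 ≈ 0.43581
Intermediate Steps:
S = 12 (S = 2 - 1*(-10) = 2 + 10 = 12)
y = 10 (y = 2 + 8 = 10)
Q = 13/5 (Q = -13/(-5) = -13*(-⅕) = 13/5 ≈ 2.6000)
s(C) = -7 + 1/(13/5 + C) (s(C) = -7 + 1/(C + 13/5) = -7 + 1/(13/5 + C))
J(f) = -3 (J(f) = 12 - 15 = -3)
J(y)/s(d(0)) = -3*(13 + 5*6)/(-86 - 35*6) = -3*(13 + 30)/(-86 - 210) = -3/(-296/43) = -3*(-43/296) = 129/296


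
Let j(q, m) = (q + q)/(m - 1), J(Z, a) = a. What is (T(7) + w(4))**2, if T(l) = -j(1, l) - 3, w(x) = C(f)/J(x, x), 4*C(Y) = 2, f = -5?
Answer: 5929/576 ≈ 10.293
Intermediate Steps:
C(Y) = 1/2 (C(Y) = (1/4)*2 = 1/2)
j(q, m) = 2*q/(-1 + m) (j(q, m) = (2*q)/(-1 + m) = 2*q/(-1 + m))
w(x) = 1/(2*x)
T(l) = -3 - 2/(-1 + l) (T(l) = -2/(-1 + l) - 3 = -3 - 2/(-1 + l))
(T(7) + w(4))**2 = ((1 - 3*7)/(-1 + 7) + (1/2)/4)**2 = ((1 - 21)/6 + (1/2)*(1/4))**2 = ((1/6)*(-20) + 1/8)**2 = (-10/3 + 1/8)**2 = (-77/24)**2 = 5929/576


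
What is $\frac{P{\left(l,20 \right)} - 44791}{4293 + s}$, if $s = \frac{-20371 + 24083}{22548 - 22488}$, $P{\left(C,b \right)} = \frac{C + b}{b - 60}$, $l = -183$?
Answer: $- \frac{5374431}{522584} \approx -10.284$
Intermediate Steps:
$P{\left(C,b \right)} = \frac{C + b}{-60 + b}$
$s = \frac{928}{15}$ ($s = \frac{3712}{60} = 3712 \cdot \frac{1}{60} = \frac{928}{15} \approx 61.867$)
$\frac{P{\left(l,20 \right)} - 44791}{4293 + s} = \frac{\frac{-183 + 20}{-60 + 20} - 44791}{4293 + \frac{928}{15}} = \frac{\frac{1}{-40} \left(-163\right) - 44791}{\frac{65323}{15}} = \left(\left(- \frac{1}{40}\right) \left(-163\right) - 44791\right) \frac{15}{65323} = \left(\frac{163}{40} - 44791\right) \frac{15}{65323} = \left(- \frac{1791477}{40}\right) \frac{15}{65323} = - \frac{5374431}{522584}$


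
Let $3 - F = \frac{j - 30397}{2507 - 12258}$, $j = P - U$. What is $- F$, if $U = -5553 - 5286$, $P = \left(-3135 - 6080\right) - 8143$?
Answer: $\frac{7663}{9751} \approx 0.78587$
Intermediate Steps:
$P = -17358$ ($P = -9215 - 8143 = -17358$)
$U = -10839$
$j = -6519$ ($j = -17358 - -10839 = -17358 + 10839 = -6519$)
$F = - \frac{7663}{9751}$ ($F = 3 - \frac{-6519 - 30397}{2507 - 12258} = 3 - - \frac{36916}{-9751} = 3 - \left(-36916\right) \left(- \frac{1}{9751}\right) = 3 - \frac{36916}{9751} = - \frac{7663}{9751} \approx -0.78587$)
$- F = \left(-1\right) \left(- \frac{7663}{9751}\right) = \frac{7663}{9751}$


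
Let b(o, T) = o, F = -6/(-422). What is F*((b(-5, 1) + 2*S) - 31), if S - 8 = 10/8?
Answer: -105/422 ≈ -0.24882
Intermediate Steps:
F = 3/211 (F = -6*(-1/422) = 3/211 ≈ 0.014218)
S = 37/4 (S = 8 + 10/8 = 8 + 10*(⅛) = 8 + 5/4 = 37/4 ≈ 9.2500)
F*((b(-5, 1) + 2*S) - 31) = 3*((-5 + 2*(37/4)) - 31)/211 = 3*((-5 + 37/2) - 31)/211 = 3*(27/2 - 31)/211 = (3/211)*(-35/2) = -105/422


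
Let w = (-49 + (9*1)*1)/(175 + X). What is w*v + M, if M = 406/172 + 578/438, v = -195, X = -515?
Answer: -6166973/320178 ≈ -19.261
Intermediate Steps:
w = 2/17 (w = (-49 + (9*1)*1)/(175 - 515) = (-49 + 9*1)/(-340) = (-49 + 9)*(-1/340) = -40*(-1/340) = 2/17 ≈ 0.11765)
M = 69311/18834 (M = 406*(1/172) + 578*(1/438) = 203/86 + 289/219 = 69311/18834 ≈ 3.6801)
w*v + M = (2/17)*(-195) + 69311/18834 = -390/17 + 69311/18834 = -6166973/320178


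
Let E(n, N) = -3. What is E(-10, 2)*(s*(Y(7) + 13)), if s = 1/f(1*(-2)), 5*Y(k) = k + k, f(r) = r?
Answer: 237/10 ≈ 23.700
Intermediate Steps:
Y(k) = 2*k/5 (Y(k) = (k + k)/5 = (2*k)/5 = 2*k/5)
s = -1/2 (s = 1/(1*(-2)) = 1/(-2) = -1/2 ≈ -0.50000)
E(-10, 2)*(s*(Y(7) + 13)) = -(-3)*((2/5)*7 + 13)/2 = -(-3)*(14/5 + 13)/2 = -(-3)*79/(2*5) = -3*(-79/10) = 237/10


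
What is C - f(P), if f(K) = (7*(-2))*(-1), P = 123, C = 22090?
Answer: 22076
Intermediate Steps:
f(K) = 14 (f(K) = -14*(-1) = 14)
C - f(P) = 22090 - 1*14 = 22090 - 14 = 22076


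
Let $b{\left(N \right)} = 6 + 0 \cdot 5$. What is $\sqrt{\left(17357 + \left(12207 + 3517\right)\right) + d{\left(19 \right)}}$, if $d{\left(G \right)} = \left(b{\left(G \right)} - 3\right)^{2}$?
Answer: $\sqrt{33090} \approx 181.91$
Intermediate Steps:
$b{\left(N \right)} = 6$ ($b{\left(N \right)} = 6 + 0 = 6$)
$d{\left(G \right)} = 9$ ($d{\left(G \right)} = \left(6 - 3\right)^{2} = 3^{2} = 9$)
$\sqrt{\left(17357 + \left(12207 + 3517\right)\right) + d{\left(19 \right)}} = \sqrt{\left(17357 + \left(12207 + 3517\right)\right) + 9} = \sqrt{\left(17357 + 15724\right) + 9} = \sqrt{33081 + 9} = \sqrt{33090}$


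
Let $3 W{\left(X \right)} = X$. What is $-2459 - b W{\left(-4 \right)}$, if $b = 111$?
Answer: $-2311$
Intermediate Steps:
$W{\left(X \right)} = \frac{X}{3}$
$-2459 - b W{\left(-4 \right)} = -2459 - 111 \cdot \frac{1}{3} \left(-4\right) = -2459 - 111 \left(- \frac{4}{3}\right) = -2459 - -148 = -2459 + 148 = -2311$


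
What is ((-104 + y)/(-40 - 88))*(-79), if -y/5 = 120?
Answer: -869/2 ≈ -434.50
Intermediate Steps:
y = -600 (y = -5*120 = -600)
((-104 + y)/(-40 - 88))*(-79) = ((-104 - 600)/(-40 - 88))*(-79) = -704/(-128)*(-79) = -704*(-1/128)*(-79) = (11/2)*(-79) = -869/2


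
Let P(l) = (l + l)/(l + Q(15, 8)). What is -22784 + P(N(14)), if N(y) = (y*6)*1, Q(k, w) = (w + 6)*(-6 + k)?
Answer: -113916/5 ≈ -22783.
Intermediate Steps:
Q(k, w) = (-6 + k)*(6 + w) (Q(k, w) = (6 + w)*(-6 + k) = (-6 + k)*(6 + w))
N(y) = 6*y (N(y) = (6*y)*1 = 6*y)
P(l) = 2*l/(126 + l) (P(l) = (l + l)/(l + (-36 - 6*8 + 6*15 + 15*8)) = (2*l)/(l + (-36 - 48 + 90 + 120)) = (2*l)/(l + 126) = (2*l)/(126 + l) = 2*l/(126 + l))
-22784 + P(N(14)) = -22784 + 2*(6*14)/(126 + 6*14) = -22784 + 2*84/(126 + 84) = -22784 + 2*84/210 = -22784 + 2*84*(1/210) = -22784 + 4/5 = -113916/5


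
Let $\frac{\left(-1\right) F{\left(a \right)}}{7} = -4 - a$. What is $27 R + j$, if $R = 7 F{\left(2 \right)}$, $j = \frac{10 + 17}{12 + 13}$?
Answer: $\frac{198477}{25} \approx 7939.1$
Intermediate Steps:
$j = \frac{27}{25} \approx 1.08$
$F{\left(a \right)} = 28 + 7 a$ ($F{\left(a \right)} = - 7 \left(-4 - a\right) = 28 + 7 a$)
$R = 294$ ($R = 7 \left(28 + 7 \cdot 2\right) = 7 \left(28 + 14\right) = 7 \cdot 42 = 294$)
$27 R + j = 27 \cdot 294 + \frac{27}{25} = 7938 + \frac{27}{25} = \frac{198477}{25}$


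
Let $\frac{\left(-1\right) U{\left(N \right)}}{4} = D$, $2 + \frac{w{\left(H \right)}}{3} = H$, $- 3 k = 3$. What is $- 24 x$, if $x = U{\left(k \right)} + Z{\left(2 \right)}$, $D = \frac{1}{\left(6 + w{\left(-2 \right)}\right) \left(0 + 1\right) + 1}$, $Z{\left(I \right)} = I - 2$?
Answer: $- \frac{96}{5} \approx -19.2$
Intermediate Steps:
$Z{\left(I \right)} = -2 + I$ ($Z{\left(I \right)} = I - 2 = -2 + I$)
$k = -1$ ($k = \left(- \frac{1}{3}\right) 3 = -1$)
$w{\left(H \right)} = -6 + 3 H$
$D = - \frac{1}{5}$ ($D = \frac{1}{\left(6 + \left(-6 + 3 \left(-2\right)\right)\right) \left(0 + 1\right) + 1} = \frac{1}{\left(6 - 12\right) 1 + 1} = \frac{1}{\left(-6\right) 1 + 1} = \frac{1}{-6 + 1} = \frac{1}{-5} = - \frac{1}{5} \approx -0.2$)
$U{\left(N \right)} = \frac{4}{5}$ ($U{\left(N \right)} = \left(-4\right) \left(- \frac{1}{5}\right) = \frac{4}{5}$)
$x = \frac{4}{5}$ ($x = \frac{4}{5} + \left(-2 + 2\right) = \frac{4}{5} + 0 = \frac{4}{5} \approx 0.8$)
$- 24 x = \left(-24\right) \frac{4}{5} = - \frac{96}{5}$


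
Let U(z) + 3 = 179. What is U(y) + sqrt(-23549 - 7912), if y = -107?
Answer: 176 + I*sqrt(31461) ≈ 176.0 + 177.37*I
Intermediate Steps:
U(z) = 176 (U(z) = -3 + 179 = 176)
U(y) + sqrt(-23549 - 7912) = 176 + sqrt(-23549 - 7912) = 176 + sqrt(-31461) = 176 + I*sqrt(31461)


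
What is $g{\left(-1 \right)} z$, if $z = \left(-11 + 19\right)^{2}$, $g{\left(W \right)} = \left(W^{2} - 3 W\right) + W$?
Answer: $192$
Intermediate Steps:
$g{\left(W \right)} = W^{2} - 2 W$
$z = 64$ ($z = 8^{2} = 64$)
$g{\left(-1 \right)} z = - (-2 - 1) 64 = \left(-1\right) \left(-3\right) 64 = 3 \cdot 64 = 192$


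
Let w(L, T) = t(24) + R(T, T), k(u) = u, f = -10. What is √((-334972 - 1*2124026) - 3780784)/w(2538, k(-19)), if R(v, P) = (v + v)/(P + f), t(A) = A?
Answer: 29*I*√6239782/734 ≈ 98.693*I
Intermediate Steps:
R(v, P) = 2*v/(-10 + P) (R(v, P) = (v + v)/(P - 10) = (2*v)/(-10 + P) = 2*v/(-10 + P))
w(L, T) = 24 + 2*T/(-10 + T)
√((-334972 - 1*2124026) - 3780784)/w(2538, k(-19)) = √((-334972 - 1*2124026) - 3780784)/((2*(-120 + 13*(-19))/(-10 - 19))) = √((-334972 - 2124026) - 3780784)/((2*(-120 - 247)/(-29))) = √(-2458998 - 3780784)/((2*(-1/29)*(-367))) = √(-6239782)/(734/29) = (I*√6239782)*(29/734) = 29*I*√6239782/734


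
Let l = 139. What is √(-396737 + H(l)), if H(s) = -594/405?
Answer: I*√89266155/15 ≈ 629.87*I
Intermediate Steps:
H(s) = -22/15 (H(s) = -594*1/405 = -22/15)
√(-396737 + H(l)) = √(-396737 - 22/15) = √(-5951077/15) = I*√89266155/15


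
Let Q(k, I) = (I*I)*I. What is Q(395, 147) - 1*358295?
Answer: 2818228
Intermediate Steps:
Q(k, I) = I³ (Q(k, I) = I²*I = I³)
Q(395, 147) - 1*358295 = 147³ - 1*358295 = 3176523 - 358295 = 2818228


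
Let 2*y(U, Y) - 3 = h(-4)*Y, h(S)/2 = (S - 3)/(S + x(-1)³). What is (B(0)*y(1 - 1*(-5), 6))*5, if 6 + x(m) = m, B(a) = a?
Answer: 0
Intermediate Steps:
x(m) = -6 + m
h(S) = 2*(-3 + S)/(-343 + S) (h(S) = 2*((S - 3)/(S + (-6 - 1)³)) = 2*((-3 + S)/(S + (-7)³)) = 2*((-3 + S)/(S - 343)) = 2*((-3 + S)/(-343 + S)) = 2*(-3 + S)/(-343 + S))
y(U, Y) = 3/2 + 7*Y/347 (y(U, Y) = 3/2 + ((2*(-3 - 4)/(-343 - 4))*Y)/2 = 3/2 + ((2*(-7)/(-347))*Y)/2 = 3/2 + ((2*(-1/347)*(-7))*Y)/2 = 3/2 + (14*Y/347)/2 = 3/2 + 7*Y/347)
(B(0)*y(1 - 1*(-5), 6))*5 = (0*(3/2 + (7/347)*6))*5 = (0*(3/2 + 42/347))*5 = (0*(1125/694))*5 = 0*5 = 0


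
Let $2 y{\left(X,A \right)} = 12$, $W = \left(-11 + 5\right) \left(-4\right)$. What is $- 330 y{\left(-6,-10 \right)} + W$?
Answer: $-1956$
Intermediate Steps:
$W = 24$ ($W = \left(-6\right) \left(-4\right) = 24$)
$y{\left(X,A \right)} = 6$ ($y{\left(X,A \right)} = \frac{1}{2} \cdot 12 = 6$)
$- 330 y{\left(-6,-10 \right)} + W = \left(-330\right) 6 + 24 = -1980 + 24 = -1956$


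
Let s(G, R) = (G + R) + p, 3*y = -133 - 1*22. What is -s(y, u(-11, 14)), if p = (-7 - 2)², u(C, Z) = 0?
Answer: -88/3 ≈ -29.333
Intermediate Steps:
y = -155/3 (y = (-133 - 1*22)/3 = (-133 - 22)/3 = (⅓)*(-155) = -155/3 ≈ -51.667)
p = 81 (p = (-9)² = 81)
s(G, R) = 81 + G + R (s(G, R) = (G + R) + 81 = 81 + G + R)
-s(y, u(-11, 14)) = -(81 - 155/3 + 0) = -1*88/3 = -88/3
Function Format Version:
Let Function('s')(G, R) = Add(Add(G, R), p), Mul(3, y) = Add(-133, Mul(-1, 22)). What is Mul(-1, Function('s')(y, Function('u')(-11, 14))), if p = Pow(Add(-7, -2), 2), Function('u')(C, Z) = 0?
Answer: Rational(-88, 3) ≈ -29.333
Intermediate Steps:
y = Rational(-155, 3) (y = Mul(Rational(1, 3), Add(-133, Mul(-1, 22))) = Mul(Rational(1, 3), Add(-133, -22)) = Mul(Rational(1, 3), -155) = Rational(-155, 3) ≈ -51.667)
p = 81 (p = Pow(-9, 2) = 81)
Function('s')(G, R) = Add(81, G, R) (Function('s')(G, R) = Add(Add(G, R), 81) = Add(81, G, R))
Mul(-1, Function('s')(y, Function('u')(-11, 14))) = Mul(-1, Add(81, Rational(-155, 3), 0)) = Mul(-1, Rational(88, 3)) = Rational(-88, 3)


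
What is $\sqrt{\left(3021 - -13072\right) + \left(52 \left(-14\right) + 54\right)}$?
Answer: $\sqrt{15419} \approx 124.17$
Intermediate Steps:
$\sqrt{\left(3021 - -13072\right) + \left(52 \left(-14\right) + 54\right)} = \sqrt{\left(3021 + 13072\right) + \left(-728 + 54\right)} = \sqrt{16093 - 674} = \sqrt{15419}$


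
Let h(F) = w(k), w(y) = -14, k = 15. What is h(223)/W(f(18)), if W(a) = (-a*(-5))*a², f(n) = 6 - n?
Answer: 7/4320 ≈ 0.0016204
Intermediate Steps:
W(a) = 5*a³ (W(a) = (5*a)*a² = 5*a³)
h(F) = -14
h(223)/W(f(18)) = -14*1/(5*(6 - 1*18)³) = -14*1/(5*(6 - 18)³) = -14/(5*(-12)³) = -14/(5*(-1728)) = -14/(-8640) = -14*(-1/8640) = 7/4320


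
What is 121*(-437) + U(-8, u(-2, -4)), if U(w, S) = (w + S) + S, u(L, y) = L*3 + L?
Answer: -52901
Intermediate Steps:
u(L, y) = 4*L (u(L, y) = 3*L + L = 4*L)
U(w, S) = w + 2*S (U(w, S) = (S + w) + S = w + 2*S)
121*(-437) + U(-8, u(-2, -4)) = 121*(-437) + (-8 + 2*(4*(-2))) = -52877 + (-8 + 2*(-8)) = -52877 + (-8 - 16) = -52877 - 24 = -52901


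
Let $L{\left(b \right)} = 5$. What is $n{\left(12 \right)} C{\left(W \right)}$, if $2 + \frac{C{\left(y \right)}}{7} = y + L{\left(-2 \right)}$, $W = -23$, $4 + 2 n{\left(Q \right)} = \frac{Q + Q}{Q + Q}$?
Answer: $210$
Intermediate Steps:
$n{\left(Q \right)} = - \frac{3}{2}$ ($n{\left(Q \right)} = -2 + \frac{\left(Q + Q\right) \frac{1}{Q + Q}}{2} = -2 + \frac{2 Q \frac{1}{2 Q}}{2} = -2 + \frac{1}{2} \cdot 1 = -2 + \frac{1}{2} = - \frac{3}{2}$)
$C{\left(y \right)} = 21 + 7 y$ ($C{\left(y \right)} = -14 + 7 \left(y + 5\right) = -14 + 7 \left(5 + y\right) = -14 + \left(35 + 7 y\right) = 21 + 7 y$)
$n{\left(12 \right)} C{\left(W \right)} = - \frac{3 \left(21 + 7 \left(-23\right)\right)}{2} = - \frac{3 \left(21 - 161\right)}{2} = \left(- \frac{3}{2}\right) \left(-140\right) = 210$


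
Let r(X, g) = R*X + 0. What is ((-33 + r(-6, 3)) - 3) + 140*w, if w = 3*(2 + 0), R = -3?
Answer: 822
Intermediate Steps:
r(X, g) = -3*X (r(X, g) = -3*X + 0 = -3*X)
w = 6 (w = 3*2 = 6)
((-33 + r(-6, 3)) - 3) + 140*w = ((-33 - 3*(-6)) - 3) + 140*6 = ((-33 + 18) - 3) + 840 = (-15 - 3) + 840 = -18 + 840 = 822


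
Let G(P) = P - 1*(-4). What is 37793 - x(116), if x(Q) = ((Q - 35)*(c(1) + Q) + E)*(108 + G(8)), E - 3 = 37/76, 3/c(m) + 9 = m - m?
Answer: -20651203/19 ≈ -1.0869e+6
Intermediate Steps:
c(m) = -1/3 (c(m) = 3/(-9 + (m - m)) = 3/(-9 + 0) = 3/(-9) = 3*(-1/9) = -1/3)
G(P) = 4 + P (G(P) = P + 4 = 4 + P)
E = 265/76 (E = 3 + 37/76 = 265/76 ≈ 3.4868)
x(Q) = 7950/19 + 120*(-35 + Q)*(-1/3 + Q) (x(Q) = ((Q - 35)*(-1/3 + Q) + 265/76)*(108 + (4 + 8)) = ((-35 + Q)*(-1/3 + Q) + 265/76)*(108 + 12) = (265/76 + (-35 + Q)*(-1/3 + Q))*120 = 7950/19 + 120*(-35 + Q)*(-1/3 + Q))
37793 - x(116) = 37793 - (34550/19 - 4240*116 + 120*116**2) = 37793 - (34550/19 - 491840 + 120*13456) = 37793 - (34550/19 - 491840 + 1614720) = 37793 - 1*21369270/19 = 37793 - 21369270/19 = -20651203/19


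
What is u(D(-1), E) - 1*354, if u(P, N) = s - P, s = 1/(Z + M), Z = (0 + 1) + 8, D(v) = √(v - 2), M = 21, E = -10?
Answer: -10619/30 - I*√3 ≈ -353.97 - 1.732*I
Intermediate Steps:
D(v) = √(-2 + v)
Z = 9 (Z = 1 + 8 = 9)
s = 1/30 (s = 1/(9 + 21) = 1/30 ≈ 0.033333)
u(P, N) = 1/30 - P
u(D(-1), E) - 1*354 = (1/30 - √(-2 - 1)) - 1*354 = (1/30 - √(-3)) - 354 = (1/30 - I*√3) - 354 = -10619/30 - I*√3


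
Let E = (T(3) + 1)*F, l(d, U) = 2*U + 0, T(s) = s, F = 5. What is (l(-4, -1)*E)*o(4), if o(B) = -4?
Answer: 160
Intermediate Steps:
l(d, U) = 2*U
E = 20 (E = (3 + 1)*5 = 4*5 = 20)
(l(-4, -1)*E)*o(4) = ((2*(-1))*20)*(-4) = -2*20*(-4) = -40*(-4) = 160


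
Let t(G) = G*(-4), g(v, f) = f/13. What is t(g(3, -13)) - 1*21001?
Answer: -20997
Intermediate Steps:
g(v, f) = f/13 (g(v, f) = f*(1/13) = f/13)
t(G) = -4*G
t(g(3, -13)) - 1*21001 = -4*(-13)/13 - 1*21001 = -4*(-1) - 21001 = 4 - 21001 = -20997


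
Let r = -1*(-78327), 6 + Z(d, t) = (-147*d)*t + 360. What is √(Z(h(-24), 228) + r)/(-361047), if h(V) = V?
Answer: -√883065/361047 ≈ -0.0026028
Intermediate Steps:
Z(d, t) = 354 - 147*d*t (Z(d, t) = -6 + ((-147*d)*t + 360) = -6 + (-147*d*t + 360) = -6 + (360 - 147*d*t) = 354 - 147*d*t)
r = 78327
√(Z(h(-24), 228) + r)/(-361047) = √((354 - 147*(-24)*228) + 78327)/(-361047) = √((354 + 804384) + 78327)*(-1/361047) = √(804738 + 78327)*(-1/361047) = √883065*(-1/361047) = -√883065/361047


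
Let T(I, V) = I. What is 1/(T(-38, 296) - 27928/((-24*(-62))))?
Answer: -186/10559 ≈ -0.017615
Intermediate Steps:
1/(T(-38, 296) - 27928/((-24*(-62)))) = 1/(-38 - 27928/((-24*(-62)))) = 1/(-38 - 27928/1488) = 1/(-38 - 27928*1/1488) = 1/(-38 - 3491/186) = 1/(-10559/186) = -186/10559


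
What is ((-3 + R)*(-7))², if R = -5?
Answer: 3136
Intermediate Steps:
((-3 + R)*(-7))² = ((-3 - 5)*(-7))² = (-8*(-7))² = 56² = 3136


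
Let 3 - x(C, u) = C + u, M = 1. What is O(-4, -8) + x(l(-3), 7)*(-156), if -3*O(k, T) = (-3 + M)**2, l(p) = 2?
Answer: 2804/3 ≈ 934.67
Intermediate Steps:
O(k, T) = -4/3 (O(k, T) = -(-3 + 1)**2/3 = -1/3*(-2)**2 = -1/3*4 = -4/3)
x(C, u) = 3 - C - u (x(C, u) = 3 - (C + u) = 3 + (-C - u) = 3 - C - u)
O(-4, -8) + x(l(-3), 7)*(-156) = -4/3 + (3 - 1*2 - 1*7)*(-156) = -4/3 + (3 - 2 - 7)*(-156) = -4/3 - 6*(-156) = -4/3 + 936 = 2804/3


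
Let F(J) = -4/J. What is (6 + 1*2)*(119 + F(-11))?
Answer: 10504/11 ≈ 954.91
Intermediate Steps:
(6 + 1*2)*(119 + F(-11)) = (6 + 1*2)*(119 - 4/(-11)) = (6 + 2)*(119 - 4*(-1/11)) = 8*(119 + 4/11) = 8*(1313/11) = 10504/11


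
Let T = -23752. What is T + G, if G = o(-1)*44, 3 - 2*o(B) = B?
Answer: -23664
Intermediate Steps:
o(B) = 3/2 - B/2
G = 88 (G = (3/2 - ½*(-1))*44 = (3/2 + ½)*44 = 2*44 = 88)
T + G = -23752 + 88 = -23664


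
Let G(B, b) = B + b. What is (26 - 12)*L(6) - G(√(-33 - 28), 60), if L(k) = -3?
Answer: -102 - I*√61 ≈ -102.0 - 7.8102*I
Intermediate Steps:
(26 - 12)*L(6) - G(√(-33 - 28), 60) = (26 - 12)*(-3) - (√(-33 - 28) + 60) = 14*(-3) - (√(-61) + 60) = -42 - (I*√61 + 60) = -42 - (60 + I*√61) = -42 + (-60 - I*√61) = -102 - I*√61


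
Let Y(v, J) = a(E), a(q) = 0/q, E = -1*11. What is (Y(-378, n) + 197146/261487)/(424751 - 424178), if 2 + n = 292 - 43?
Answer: 197146/149832051 ≈ 0.0013158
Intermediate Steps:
n = 247 (n = -2 + (292 - 43) = -2 + 249 = 247)
E = -11
a(q) = 0
Y(v, J) = 0
(Y(-378, n) + 197146/261487)/(424751 - 424178) = (0 + 197146/261487)/(424751 - 424178) = (0 + 197146*(1/261487))/573 = (0 + 197146/261487)*(1/573) = (197146/261487)*(1/573) = 197146/149832051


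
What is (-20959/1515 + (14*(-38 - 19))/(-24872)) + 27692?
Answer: 521472192041/18840540 ≈ 27678.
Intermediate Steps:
(-20959/1515 + (14*(-38 - 19))/(-24872)) + 27692 = (-20959*1/1515 + (14*(-57))*(-1/24872)) + 27692 = (-20959/1515 - 798*(-1/24872)) + 27692 = (-20959/1515 + 399/12436) + 27692 = -260041639/18840540 + 27692 = 521472192041/18840540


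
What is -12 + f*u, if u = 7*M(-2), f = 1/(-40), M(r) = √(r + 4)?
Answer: -12 - 7*√2/40 ≈ -12.247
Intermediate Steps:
M(r) = √(4 + r)
f = -1/40 ≈ -0.025000
u = 7*√2 (u = 7*√(4 - 2) = 7*√2 ≈ 9.8995)
-12 + f*u = -12 - 7*√2/40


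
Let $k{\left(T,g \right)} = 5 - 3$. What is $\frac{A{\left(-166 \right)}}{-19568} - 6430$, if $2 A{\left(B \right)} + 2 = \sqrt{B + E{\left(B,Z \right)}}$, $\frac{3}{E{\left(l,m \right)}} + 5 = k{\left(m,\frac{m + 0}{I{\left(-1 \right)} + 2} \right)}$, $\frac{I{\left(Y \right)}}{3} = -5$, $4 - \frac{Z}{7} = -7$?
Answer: $- \frac{125822239}{19568} - \frac{i \sqrt{167}}{39136} \approx -6430.0 - 0.0003302 i$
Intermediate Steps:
$Z = 77$ ($Z = 28 - -49 = 28 + 49 = 77$)
$I{\left(Y \right)} = -15$ ($I{\left(Y \right)} = 3 \left(-5\right) = -15$)
$k{\left(T,g \right)} = 2$
$E{\left(l,m \right)} = -1$ ($E{\left(l,m \right)} = \frac{3}{-5 + 2} = \frac{3}{-3} = 3 \left(- \frac{1}{3}\right) = -1$)
$A{\left(B \right)} = -1 + \frac{\sqrt{-1 + B}}{2}$ ($A{\left(B \right)} = -1 + \frac{\sqrt{B - 1}}{2} = -1 + \frac{\sqrt{-1 + B}}{2}$)
$\frac{A{\left(-166 \right)}}{-19568} - 6430 = \frac{-1 + \frac{\sqrt{-1 - 166}}{2}}{-19568} - 6430 = \left(-1 + \frac{\sqrt{-167}}{2}\right) \left(- \frac{1}{19568}\right) - 6430 = \left(-1 + \frac{i \sqrt{167}}{2}\right) \left(- \frac{1}{19568}\right) - 6430 = \left(\frac{1}{19568} - \frac{i \sqrt{167}}{39136}\right) - 6430 = - \frac{125822239}{19568} - \frac{i \sqrt{167}}{39136}$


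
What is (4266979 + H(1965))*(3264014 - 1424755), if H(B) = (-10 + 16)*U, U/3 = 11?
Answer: 7848443701843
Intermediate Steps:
U = 33 (U = 3*11 = 33)
H(B) = 198 (H(B) = (-10 + 16)*33 = 6*33 = 198)
(4266979 + H(1965))*(3264014 - 1424755) = (4266979 + 198)*(3264014 - 1424755) = 4267177*1839259 = 7848443701843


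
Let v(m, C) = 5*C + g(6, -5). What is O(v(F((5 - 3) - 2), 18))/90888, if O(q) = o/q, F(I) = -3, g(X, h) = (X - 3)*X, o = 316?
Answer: 79/2453976 ≈ 3.2193e-5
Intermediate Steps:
g(X, h) = X*(-3 + X) (g(X, h) = (-3 + X)*X = X*(-3 + X))
v(m, C) = 18 + 5*C (v(m, C) = 5*C + 6*(-3 + 6) = 5*C + 6*3 = 5*C + 18 = 18 + 5*C)
O(q) = 316/q
O(v(F((5 - 3) - 2), 18))/90888 = (316/(18 + 5*18))/90888 = (316/(18 + 90))*(1/90888) = (316/108)*(1/90888) = (316*(1/108))*(1/90888) = (79/27)*(1/90888) = 79/2453976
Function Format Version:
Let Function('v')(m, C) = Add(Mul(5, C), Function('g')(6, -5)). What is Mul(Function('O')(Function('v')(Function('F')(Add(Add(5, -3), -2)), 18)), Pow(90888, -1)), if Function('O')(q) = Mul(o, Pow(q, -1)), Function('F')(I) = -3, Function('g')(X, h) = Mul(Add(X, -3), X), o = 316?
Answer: Rational(79, 2453976) ≈ 3.2193e-5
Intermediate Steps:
Function('g')(X, h) = Mul(X, Add(-3, X)) (Function('g')(X, h) = Mul(Add(-3, X), X) = Mul(X, Add(-3, X)))
Function('v')(m, C) = Add(18, Mul(5, C)) (Function('v')(m, C) = Add(Mul(5, C), Mul(6, Add(-3, 6))) = Add(Mul(5, C), Mul(6, 3)) = Add(Mul(5, C), 18) = Add(18, Mul(5, C)))
Function('O')(q) = Mul(316, Pow(q, -1))
Mul(Function('O')(Function('v')(Function('F')(Add(Add(5, -3), -2)), 18)), Pow(90888, -1)) = Mul(Mul(316, Pow(Add(18, Mul(5, 18)), -1)), Pow(90888, -1)) = Mul(Mul(316, Pow(Add(18, 90), -1)), Rational(1, 90888)) = Mul(Mul(316, Pow(108, -1)), Rational(1, 90888)) = Mul(Mul(316, Rational(1, 108)), Rational(1, 90888)) = Mul(Rational(79, 27), Rational(1, 90888)) = Rational(79, 2453976)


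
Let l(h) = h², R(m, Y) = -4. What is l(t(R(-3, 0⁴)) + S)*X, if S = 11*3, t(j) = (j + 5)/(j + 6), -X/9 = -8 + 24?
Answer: -161604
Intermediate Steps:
X = -144 (X = -9*(-8 + 24) = -9*16 = -144)
t(j) = (5 + j)/(6 + j)
S = 33
l(t(R(-3, 0⁴)) + S)*X = ((5 - 4)/(6 - 4) + 33)²*(-144) = (1/2 + 33)²*(-144) = ((½)*1 + 33)²*(-144) = (½ + 33)²*(-144) = (67/2)²*(-144) = (4489/4)*(-144) = -161604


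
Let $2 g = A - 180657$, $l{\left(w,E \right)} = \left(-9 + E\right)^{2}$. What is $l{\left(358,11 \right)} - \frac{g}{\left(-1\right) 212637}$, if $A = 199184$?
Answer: $\frac{1719623}{425274} \approx 4.0436$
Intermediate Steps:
$g = \frac{18527}{2}$ ($g = \frac{199184 - 180657}{2} = \frac{1}{2} \cdot 18527 = \frac{18527}{2} \approx 9263.5$)
$l{\left(358,11 \right)} - \frac{g}{\left(-1\right) 212637} = \left(-9 + 11\right)^{2} - \frac{18527}{2 \left(\left(-1\right) 212637\right)} = 2^{2} - \frac{18527}{2 \left(-212637\right)} = 4 - \frac{18527}{2} \left(- \frac{1}{212637}\right) = 4 - - \frac{18527}{425274} = 4 + \frac{18527}{425274} = \frac{1719623}{425274}$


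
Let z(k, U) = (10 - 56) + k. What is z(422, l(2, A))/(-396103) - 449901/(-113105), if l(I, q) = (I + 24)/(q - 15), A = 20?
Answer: 178164608323/44801229815 ≈ 3.9768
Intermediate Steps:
l(I, q) = (24 + I)/(-15 + q)
z(k, U) = -46 + k
z(422, l(2, A))/(-396103) - 449901/(-113105) = (-46 + 422)/(-396103) - 449901/(-113105) = 376*(-1/396103) - 449901*(-1/113105) = -376/396103 + 449901/113105 = 178164608323/44801229815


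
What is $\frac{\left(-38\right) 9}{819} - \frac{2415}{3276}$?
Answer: $- \frac{97}{84} \approx -1.1548$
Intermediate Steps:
$\frac{\left(-38\right) 9}{819} - \frac{2415}{3276} = \left(-342\right) \frac{1}{819} - \frac{115}{156} = - \frac{38}{91} - \frac{115}{156} = - \frac{97}{84}$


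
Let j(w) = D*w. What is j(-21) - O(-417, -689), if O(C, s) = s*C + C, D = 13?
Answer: -287169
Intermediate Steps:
j(w) = 13*w
O(C, s) = C + C*s (O(C, s) = C*s + C = C + C*s)
j(-21) - O(-417, -689) = 13*(-21) - (-417)*(1 - 689) = -273 - (-417)*(-688) = -273 - 1*286896 = -273 - 286896 = -287169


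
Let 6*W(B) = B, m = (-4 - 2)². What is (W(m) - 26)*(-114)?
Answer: 2280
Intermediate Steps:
m = 36 (m = (-6)² = 36)
W(B) = B/6
(W(m) - 26)*(-114) = ((⅙)*36 - 26)*(-114) = (6 - 26)*(-114) = -20*(-114) = 2280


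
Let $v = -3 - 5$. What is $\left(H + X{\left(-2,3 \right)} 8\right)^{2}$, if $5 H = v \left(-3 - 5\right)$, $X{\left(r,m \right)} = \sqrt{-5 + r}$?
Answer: $- \frac{7104}{25} + \frac{1024 i \sqrt{7}}{5} \approx -284.16 + 541.85 i$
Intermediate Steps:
$v = -8$ ($v = -3 - 5 = -8$)
$H = \frac{64}{5}$ ($H = \frac{\left(-8\right) \left(-3 - 5\right)}{5} = \frac{\left(-8\right) \left(-8\right)}{5} = \frac{1}{5} \cdot 64 = \frac{64}{5} \approx 12.8$)
$\left(H + X{\left(-2,3 \right)} 8\right)^{2} = \left(\frac{64}{5} + \sqrt{-5 - 2} \cdot 8\right)^{2} = \left(\frac{64}{5} + \sqrt{-7} \cdot 8\right)^{2} = \left(\frac{64}{5} + i \sqrt{7} \cdot 8\right)^{2} = \left(\frac{64}{5} + 8 i \sqrt{7}\right)^{2}$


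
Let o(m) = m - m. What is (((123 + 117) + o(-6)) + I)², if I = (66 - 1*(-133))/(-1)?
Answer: 1681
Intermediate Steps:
o(m) = 0
I = -199 (I = (66 + 133)*(-1) = 199*(-1) = -199)
(((123 + 117) + o(-6)) + I)² = (((123 + 117) + 0) - 199)² = ((240 + 0) - 199)² = (240 - 199)² = 41² = 1681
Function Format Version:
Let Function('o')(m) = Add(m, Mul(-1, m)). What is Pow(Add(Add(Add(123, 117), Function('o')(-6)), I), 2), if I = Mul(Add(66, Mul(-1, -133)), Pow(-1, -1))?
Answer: 1681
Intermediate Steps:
Function('o')(m) = 0
I = -199 (I = Mul(Add(66, 133), -1) = Mul(199, -1) = -199)
Pow(Add(Add(Add(123, 117), Function('o')(-6)), I), 2) = Pow(Add(Add(Add(123, 117), 0), -199), 2) = Pow(Add(Add(240, 0), -199), 2) = Pow(Add(240, -199), 2) = Pow(41, 2) = 1681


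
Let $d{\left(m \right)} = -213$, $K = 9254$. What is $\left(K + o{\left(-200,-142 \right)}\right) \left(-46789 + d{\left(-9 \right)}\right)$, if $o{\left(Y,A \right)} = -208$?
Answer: $-425180092$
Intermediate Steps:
$\left(K + o{\left(-200,-142 \right)}\right) \left(-46789 + d{\left(-9 \right)}\right) = \left(9254 - 208\right) \left(-46789 - 213\right) = 9046 \left(-47002\right) = -425180092$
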